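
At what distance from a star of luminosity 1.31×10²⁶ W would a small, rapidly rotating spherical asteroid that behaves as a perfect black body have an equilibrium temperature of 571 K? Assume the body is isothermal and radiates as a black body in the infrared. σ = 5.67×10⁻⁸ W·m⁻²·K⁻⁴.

For an isothermal black-emitting sphere, (1−a)S·πr² = σ·4πr²·T⁴ ⇒ S = 4σT⁴/(1−a).
S = 4·5.67×10⁻⁸·(571)⁴/1.00 = 24110 W/m².
Flux falls as S = L/(4πd²), so d = √(L/(4πS)) = √(1.31×10²⁶/(4π·24110)).

d ≈ 2.08×10¹⁰ m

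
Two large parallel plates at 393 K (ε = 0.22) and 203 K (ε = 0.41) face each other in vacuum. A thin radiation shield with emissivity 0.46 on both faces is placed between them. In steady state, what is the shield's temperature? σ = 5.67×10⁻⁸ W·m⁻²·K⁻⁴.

T_s ≈ 318 K

In steady state the net flux on the hot side equals that on the cold side.
σ(T₁⁴−T_s⁴)/D₁ = σ(T_s⁴−T₂⁴)/D₂, with D₁ = 1/ε₁+1/ε_s−1 = 5.719, D₂ = 1/ε_s+1/ε₂−1 = 3.613.
Solve for T_s⁴: T_s⁴ = (D₂·T₁⁴ + D₁·T₂⁴)/(D₁+D₂) = 1.028×10¹⁰ K⁴.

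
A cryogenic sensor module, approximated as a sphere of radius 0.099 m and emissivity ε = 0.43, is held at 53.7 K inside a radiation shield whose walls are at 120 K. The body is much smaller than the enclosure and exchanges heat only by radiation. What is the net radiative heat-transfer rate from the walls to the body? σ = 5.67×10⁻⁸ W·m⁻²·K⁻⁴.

P_net ≈ 0.598 W

For a small grey body in a large enclosure: P_net = εσA(T_body⁴ − T_wall⁴).
A = 4πr² = 0.1232 m²; T_body⁴ − T_wall⁴ = 8.316×10⁶ − 2.074×10⁸ = -1.990×10⁸ K⁴.
|P_net| = 0.43·5.67×10⁻⁸·0.1232·1.990×10⁸.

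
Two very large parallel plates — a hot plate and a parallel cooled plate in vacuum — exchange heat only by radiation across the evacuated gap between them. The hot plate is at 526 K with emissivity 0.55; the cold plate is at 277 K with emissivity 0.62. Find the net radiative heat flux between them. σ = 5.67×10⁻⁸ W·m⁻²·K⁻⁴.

For two infinite grey parallel plates, q = σ(T₁⁴ − T₂⁴)/(1/ε₁ + 1/ε₂ − 1).
T₁⁴ − T₂⁴ = 7.655×10¹⁰ − 5.887×10⁹ = 7.066×10¹⁰ K⁴.
1/ε₁ + 1/ε₂ − 1 = 1.818 + 1.613 − 1 = 2.431.
q = 5.67×10⁻⁸ × 7.066×10¹⁰ / 2.431.

q ≈ 1650 W/m²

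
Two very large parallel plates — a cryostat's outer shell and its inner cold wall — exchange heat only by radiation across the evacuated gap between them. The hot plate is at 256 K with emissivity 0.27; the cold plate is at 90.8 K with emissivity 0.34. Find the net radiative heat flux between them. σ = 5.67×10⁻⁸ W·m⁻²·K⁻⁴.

For two infinite grey parallel plates, q = σ(T₁⁴ − T₂⁴)/(1/ε₁ + 1/ε₂ − 1).
T₁⁴ − T₂⁴ = 4.295×10⁹ − 6.797×10⁷ = 4.227×10⁹ K⁴.
1/ε₁ + 1/ε₂ − 1 = 3.704 + 2.941 − 1 = 5.645.
q = 5.67×10⁻⁸ × 4.227×10⁹ / 5.645.

q ≈ 42.5 W/m²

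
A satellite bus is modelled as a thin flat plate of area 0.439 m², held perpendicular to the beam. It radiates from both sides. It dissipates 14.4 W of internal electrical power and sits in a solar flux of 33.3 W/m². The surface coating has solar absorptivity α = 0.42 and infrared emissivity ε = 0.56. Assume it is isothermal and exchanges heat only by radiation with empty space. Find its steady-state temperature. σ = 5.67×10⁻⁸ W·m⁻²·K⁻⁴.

T ≈ 165 K

At steady state, absorbed solar power + internal power = radiated power.
Absorbed: α·S·A_cross = 0.42·33.3·0.4390 = 6.140 W (cross-section A).
Total input = 6.140 + 14.4 = 20.54 W.
Radiated: εσ·A_surf·T⁴ with A_surf = 2A = 0.8780 m².
T⁴ = 20.54/(0.56·5.67×10⁻⁸·0.8780) = 7.368×10⁸ K⁴.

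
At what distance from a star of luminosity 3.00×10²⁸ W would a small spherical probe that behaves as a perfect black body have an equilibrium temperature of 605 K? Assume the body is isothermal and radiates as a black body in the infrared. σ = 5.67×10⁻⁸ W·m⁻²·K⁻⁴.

d ≈ 2.80×10¹¹ m

For an isothermal black-emitting sphere, (1−a)S·πr² = σ·4πr²·T⁴ ⇒ S = 4σT⁴/(1−a).
S = 4·5.67×10⁻⁸·(605)⁴/1.00 = 30390 W/m².
Flux falls as S = L/(4πd²), so d = √(L/(4πS)) = √(3.00×10²⁸/(4π·30390)).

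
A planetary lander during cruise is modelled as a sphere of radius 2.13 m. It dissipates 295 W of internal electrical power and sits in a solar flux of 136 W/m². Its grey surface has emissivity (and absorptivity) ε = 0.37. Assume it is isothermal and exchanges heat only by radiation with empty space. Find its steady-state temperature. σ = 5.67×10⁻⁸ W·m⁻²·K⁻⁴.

T ≈ 171 K

At steady state, absorbed solar power + internal power = radiated power.
Absorbed: α·S·A_cross = 0.37·136·14.25 = 717.2 W (cross-section πr²).
Total input = 717.2 + 295 = 1012 W.
Radiated: εσ·A_surf·T⁴ with A_surf = 4πr² = 57.01 m².
T⁴ = 1012/(0.37·5.67×10⁻⁸·57.01) = 8.463×10⁸ K⁴.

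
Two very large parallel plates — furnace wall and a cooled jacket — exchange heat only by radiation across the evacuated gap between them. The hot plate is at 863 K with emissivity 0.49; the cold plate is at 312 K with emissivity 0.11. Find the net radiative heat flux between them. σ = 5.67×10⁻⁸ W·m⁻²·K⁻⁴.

q ≈ 3050 W/m²

For two infinite grey parallel plates, q = σ(T₁⁴ − T₂⁴)/(1/ε₁ + 1/ε₂ − 1).
T₁⁴ − T₂⁴ = 5.547×10¹¹ − 9.476×10⁹ = 5.452×10¹¹ K⁴.
1/ε₁ + 1/ε₂ − 1 = 2.041 + 9.091 − 1 = 10.13.
q = 5.67×10⁻⁸ × 5.452×10¹¹ / 10.13.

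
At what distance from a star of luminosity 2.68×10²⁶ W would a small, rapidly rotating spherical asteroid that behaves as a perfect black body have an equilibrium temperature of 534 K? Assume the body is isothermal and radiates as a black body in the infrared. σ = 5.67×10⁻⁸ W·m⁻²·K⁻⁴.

d ≈ 3.40×10¹⁰ m

For an isothermal black-emitting sphere, (1−a)S·πr² = σ·4πr²·T⁴ ⇒ S = 4σT⁴/(1−a).
S = 4·5.67×10⁻⁸·(534)⁴/1.00 = 18440 W/m².
Flux falls as S = L/(4πd²), so d = √(L/(4πS)) = √(2.68×10²⁶/(4π·18440)).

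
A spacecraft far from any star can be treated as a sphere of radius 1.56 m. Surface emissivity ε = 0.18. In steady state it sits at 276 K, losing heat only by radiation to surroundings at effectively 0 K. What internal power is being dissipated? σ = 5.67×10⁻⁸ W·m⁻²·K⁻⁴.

P ≈ 1810 W

Steady state: P = εσA T⁴.
A = 4πr² = 30.58 m²; T⁴ = (276)⁴ = 5.803×10⁹ K⁴.
P = 0.18 × 5.67×10⁻⁸ × 30.58 × 5.803×10⁹.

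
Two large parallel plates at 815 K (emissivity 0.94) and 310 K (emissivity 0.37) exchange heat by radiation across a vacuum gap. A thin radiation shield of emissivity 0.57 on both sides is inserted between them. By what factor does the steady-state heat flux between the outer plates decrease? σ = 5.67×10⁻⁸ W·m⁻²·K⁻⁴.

Without shield: q₀ = σΔ(T⁴)/(1/ε₁+1/ε₂−1) with denominator 2.767.
With shield the two gaps are in series; the resistances add: (1/ε₁+1/ε_s−1)+(1/ε_s+1/ε₂−1) = 1.818+3.457 = 5.275.
Heat-flux ratio q₀/q = 5.275/2.767.

factor ≈ 1.91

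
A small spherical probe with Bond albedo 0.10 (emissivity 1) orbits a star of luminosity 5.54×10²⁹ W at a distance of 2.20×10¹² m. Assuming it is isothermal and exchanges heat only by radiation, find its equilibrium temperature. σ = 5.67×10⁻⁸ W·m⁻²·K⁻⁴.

First find the stellar flux at distance d: S = L/(4πd²) = 5.54×10²⁹/(4π·(2.20×10¹²)²) = 9109 W/m².
For an isothermal sphere, absorbed (1−a)S·πr² = emitted σ·4πr²·T⁴, so T⁴ = (1−a)S/(4σ).
T⁴ = 0.900·9109/(4·5.67×10⁻⁸) = 3.615×10¹⁰ K⁴.

T ≈ 436 K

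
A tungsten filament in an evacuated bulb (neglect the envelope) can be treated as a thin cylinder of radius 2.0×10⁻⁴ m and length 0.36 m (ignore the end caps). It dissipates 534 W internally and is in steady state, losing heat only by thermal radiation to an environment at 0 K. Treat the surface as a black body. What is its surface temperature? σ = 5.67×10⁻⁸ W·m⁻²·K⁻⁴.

Steady state: internal power = radiated power, P = εσA T⁴.
Radiating area A = 2πrL = 4.524×10⁻⁴ m².
T⁴ = P/(εσA) = 534/(1.0·5.67×10⁻⁸·4.524×10⁻⁴) = 2.082×10¹³ K⁴.
T = (2.082×10¹³)^(1/4).

T ≈ 2140 K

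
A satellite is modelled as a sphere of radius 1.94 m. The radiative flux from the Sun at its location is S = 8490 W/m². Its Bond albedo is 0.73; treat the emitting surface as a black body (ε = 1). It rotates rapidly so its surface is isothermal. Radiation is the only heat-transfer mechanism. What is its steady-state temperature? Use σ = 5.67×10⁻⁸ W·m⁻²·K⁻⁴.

T ≈ 317 K

At equilibrium, absorbed power = emitted power.
Absorbing cross-section = πr² = 11.82 m²; emitting surface = 4πr² = 47.29 m² (ratio 4).
(1−a)S·A_cross = εσ·A_surf·T⁴  ⇒  T⁴ = (1−a)S/(4σ).
T⁴ = 0.270·8490/(4·5.67×10⁻⁸) = 1.011×10¹⁰ K⁴.
T = (1.011×10¹⁰)^(1/4).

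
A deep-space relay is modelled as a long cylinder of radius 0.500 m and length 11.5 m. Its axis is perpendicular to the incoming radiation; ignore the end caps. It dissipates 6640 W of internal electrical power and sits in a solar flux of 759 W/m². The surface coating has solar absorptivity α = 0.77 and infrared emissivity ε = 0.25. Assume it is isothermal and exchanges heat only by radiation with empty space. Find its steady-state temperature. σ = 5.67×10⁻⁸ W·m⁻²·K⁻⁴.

T ≈ 402 K

At steady state, absorbed solar power + internal power = radiated power.
Absorbed: α·S·A_cross = 0.77·759·11.50 = 6721 W (cross-section 2rL).
Total input = 6721 + 6640 = 13360 W.
Radiated: εσ·A_surf·T⁴ with A_surf = 2πrL = 36.13 m².
T⁴ = 13360/(0.25·5.67×10⁻⁸·36.13) = 2.609×10¹⁰ K⁴.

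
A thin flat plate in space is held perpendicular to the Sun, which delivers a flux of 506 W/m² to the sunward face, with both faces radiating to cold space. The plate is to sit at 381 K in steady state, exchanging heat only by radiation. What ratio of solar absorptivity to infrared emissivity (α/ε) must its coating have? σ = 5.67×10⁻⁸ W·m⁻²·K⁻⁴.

α/ε ≈ 4.72

Balance: αS·A = εσ·2A·T⁴ ⇒ α/ε = 2σT⁴/S.
α/ε = 2·5.67×10⁻⁸·(381)⁴/506 = 2·5.67×10⁻⁸·2.107×10¹⁰/506.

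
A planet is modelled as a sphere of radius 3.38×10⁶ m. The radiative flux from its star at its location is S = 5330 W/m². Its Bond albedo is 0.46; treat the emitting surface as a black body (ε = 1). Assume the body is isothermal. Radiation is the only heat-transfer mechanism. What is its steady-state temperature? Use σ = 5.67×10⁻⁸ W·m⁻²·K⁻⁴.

T ≈ 336 K

At equilibrium, absorbed power = emitted power.
Absorbing cross-section = πr² = 3.589×10¹³ m²; emitting surface = 4πr² = 1.436×10¹⁴ m² (ratio 4).
(1−a)S·A_cross = εσ·A_surf·T⁴  ⇒  T⁴ = (1−a)S/(4σ).
T⁴ = 0.540·5330/(4·5.67×10⁻⁸) = 1.269×10¹⁰ K⁴.
T = (1.269×10¹⁰)^(1/4).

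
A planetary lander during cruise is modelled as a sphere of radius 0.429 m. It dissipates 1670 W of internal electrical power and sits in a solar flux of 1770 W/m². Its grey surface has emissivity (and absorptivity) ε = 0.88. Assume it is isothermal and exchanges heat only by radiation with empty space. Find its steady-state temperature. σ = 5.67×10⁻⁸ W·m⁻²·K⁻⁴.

T ≈ 386 K

At steady state, absorbed solar power + internal power = radiated power.
Absorbed: α·S·A_cross = 0.88·1770·0.5782 = 900.6 W (cross-section πr²).
Total input = 900.6 + 1670 = 2571 W.
Radiated: εσ·A_surf·T⁴ with A_surf = 4πr² = 2.313 m².
T⁴ = 2571/(0.88·5.67×10⁻⁸·2.313) = 2.228×10¹⁰ K⁴.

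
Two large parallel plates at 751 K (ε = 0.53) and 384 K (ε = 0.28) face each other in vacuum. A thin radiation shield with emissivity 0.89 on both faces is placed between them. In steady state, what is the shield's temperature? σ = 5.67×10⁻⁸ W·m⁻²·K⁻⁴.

T_s ≈ 680 K

In steady state the net flux on the hot side equals that on the cold side.
σ(T₁⁴−T_s⁴)/D₁ = σ(T_s⁴−T₂⁴)/D₂, with D₁ = 1/ε₁+1/ε_s−1 = 2.010, D₂ = 1/ε_s+1/ε₂−1 = 3.695.
Solve for T_s⁴: T_s⁴ = (D₂·T₁⁴ + D₁·T₂⁴)/(D₁+D₂) = 2.137×10¹¹ K⁴.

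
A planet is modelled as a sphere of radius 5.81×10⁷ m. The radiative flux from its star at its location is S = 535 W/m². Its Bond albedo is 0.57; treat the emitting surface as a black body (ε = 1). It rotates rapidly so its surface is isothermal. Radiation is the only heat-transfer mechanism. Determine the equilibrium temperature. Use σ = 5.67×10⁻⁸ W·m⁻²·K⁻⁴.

At equilibrium, absorbed power = emitted power.
Absorbing cross-section = πr² = 1.060×10¹⁶ m²; emitting surface = 4πr² = 4.242×10¹⁶ m² (ratio 4).
(1−a)S·A_cross = εσ·A_surf·T⁴  ⇒  T⁴ = (1−a)S/(4σ).
T⁴ = 0.430·535/(4·5.67×10⁻⁸) = 1.014×10⁹ K⁴.
T = (1.014×10⁹)^(1/4).

T ≈ 178 K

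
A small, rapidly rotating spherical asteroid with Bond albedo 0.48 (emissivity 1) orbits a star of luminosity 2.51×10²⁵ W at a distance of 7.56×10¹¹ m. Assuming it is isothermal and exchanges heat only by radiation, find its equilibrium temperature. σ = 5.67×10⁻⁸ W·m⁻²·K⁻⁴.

T ≈ 53.2 K

First find the stellar flux at distance d: S = L/(4πd²) = 2.51×10²⁵/(4π·(7.56×10¹¹)²) = 3.495 W/m².
For an isothermal sphere, absorbed (1−a)S·πr² = emitted σ·4πr²·T⁴, so T⁴ = (1−a)S/(4σ).
T⁴ = 0.520·3.495/(4·5.67×10⁻⁸) = 8.013×10⁶ K⁴.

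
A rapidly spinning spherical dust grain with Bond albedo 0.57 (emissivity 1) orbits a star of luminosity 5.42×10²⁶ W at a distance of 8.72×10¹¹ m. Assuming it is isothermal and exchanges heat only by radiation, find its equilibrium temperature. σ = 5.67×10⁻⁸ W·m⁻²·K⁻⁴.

First find the stellar flux at distance d: S = L/(4πd²) = 5.42×10²⁶/(4π·(8.72×10¹¹)²) = 56.72 W/m².
For an isothermal sphere, absorbed (1−a)S·πr² = emitted σ·4πr²·T⁴, so T⁴ = (1−a)S/(4σ).
T⁴ = 0.430·56.72/(4·5.67×10⁻⁸) = 1.075×10⁸ K⁴.

T ≈ 102 K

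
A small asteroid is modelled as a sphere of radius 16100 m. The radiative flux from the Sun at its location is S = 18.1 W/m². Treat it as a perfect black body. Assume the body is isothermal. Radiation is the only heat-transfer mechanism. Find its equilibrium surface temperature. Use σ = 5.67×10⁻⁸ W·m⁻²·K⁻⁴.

T ≈ 94.5 K

At equilibrium, absorbed power = emitted power.
Absorbing cross-section = πr² = 8.143×10⁸ m²; emitting surface = 4πr² = 3.257×10⁹ m² (ratio 4).
S·A_cross = εσ·A_surf·T⁴  ⇒  T⁴ = S/(4σ).
T⁴ = 1.00·18.1/(4·5.67×10⁻⁸) = 7.981×10⁷ K⁴.
T = (7.981×10⁷)^(1/4).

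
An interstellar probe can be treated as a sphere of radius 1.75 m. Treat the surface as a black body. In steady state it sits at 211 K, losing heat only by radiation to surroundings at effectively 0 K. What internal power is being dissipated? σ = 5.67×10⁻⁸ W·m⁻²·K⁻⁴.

Steady state: P = εσA T⁴.
A = 4πr² = 38.48 m²; T⁴ = (211)⁴ = 1.982×10⁹ K⁴.
P = 1.0 × 5.67×10⁻⁸ × 38.48 × 1.982×10⁹.

P ≈ 4330 W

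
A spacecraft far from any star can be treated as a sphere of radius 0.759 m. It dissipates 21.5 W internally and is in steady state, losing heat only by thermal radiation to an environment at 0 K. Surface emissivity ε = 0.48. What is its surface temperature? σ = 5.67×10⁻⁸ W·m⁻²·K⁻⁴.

Steady state: internal power = radiated power, P = εσA T⁴.
Radiating area A = 4πr² = 7.239 m².
T⁴ = P/(εσA) = 21.5/(0.48·5.67×10⁻⁸·7.239) = 1.091×10⁸ K⁴.
T = (1.091×10⁸)^(1/4).

T ≈ 102 K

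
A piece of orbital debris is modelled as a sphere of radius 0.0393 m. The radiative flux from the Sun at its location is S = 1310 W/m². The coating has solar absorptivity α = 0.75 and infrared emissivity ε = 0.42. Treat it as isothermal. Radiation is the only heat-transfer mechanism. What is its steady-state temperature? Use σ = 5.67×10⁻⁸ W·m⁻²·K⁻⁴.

At equilibrium, absorbed power = emitted power.
Absorbing cross-section = πr² = 0.004852 m²; emitting surface = 4πr² = 0.01941 m² (ratio 4).
αS·A_cross = εσ·A_surf·T⁴  ⇒  T⁴ = αS/(ε·4σ).
T⁴ = 0.750·1310/(0.42·4·5.67×10⁻⁸) = 1.031×10¹⁰ K⁴.
T = (1.031×10¹⁰)^(1/4).

T ≈ 319 K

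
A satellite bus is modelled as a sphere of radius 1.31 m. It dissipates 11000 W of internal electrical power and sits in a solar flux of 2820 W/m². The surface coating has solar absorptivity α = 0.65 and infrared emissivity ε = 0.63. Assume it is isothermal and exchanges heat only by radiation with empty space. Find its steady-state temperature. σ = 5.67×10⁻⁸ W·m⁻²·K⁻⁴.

T ≈ 406 K

At steady state, absorbed solar power + internal power = radiated power.
Absorbed: α·S·A_cross = 0.65·2820·5.391 = 9882 W (cross-section πr²).
Total input = 9882 + 11000 = 20880 W.
Radiated: εσ·A_surf·T⁴ with A_surf = 4πr² = 21.57 m².
T⁴ = 20880/(0.63·5.67×10⁻⁸·21.57) = 2.711×10¹⁰ K⁴.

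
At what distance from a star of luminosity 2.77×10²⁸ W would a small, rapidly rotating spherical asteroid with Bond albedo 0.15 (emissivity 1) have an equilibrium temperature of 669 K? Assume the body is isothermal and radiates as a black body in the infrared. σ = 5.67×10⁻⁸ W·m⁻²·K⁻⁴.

d ≈ 2.03×10¹¹ m

For an isothermal black-emitting sphere, (1−a)S·πr² = σ·4πr²·T⁴ ⇒ S = 4σT⁴/(1−a).
S = 4·5.67×10⁻⁸·(669)⁴/0.850 = 53450 W/m².
Flux falls as S = L/(4πd²), so d = √(L/(4πS)) = √(2.77×10²⁸/(4π·53450)).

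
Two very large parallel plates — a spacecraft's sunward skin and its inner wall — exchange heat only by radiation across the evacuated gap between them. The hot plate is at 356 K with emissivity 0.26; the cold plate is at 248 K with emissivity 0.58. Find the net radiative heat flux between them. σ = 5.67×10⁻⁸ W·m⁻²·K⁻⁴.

For two infinite grey parallel plates, q = σ(T₁⁴ − T₂⁴)/(1/ε₁ + 1/ε₂ − 1).
T₁⁴ − T₂⁴ = 1.606×10¹⁰ − 3.783×10⁹ = 1.228×10¹⁰ K⁴.
1/ε₁ + 1/ε₂ − 1 = 3.846 + 1.724 − 1 = 4.570.
q = 5.67×10⁻⁸ × 1.228×10¹⁰ / 4.570.

q ≈ 152 W/m²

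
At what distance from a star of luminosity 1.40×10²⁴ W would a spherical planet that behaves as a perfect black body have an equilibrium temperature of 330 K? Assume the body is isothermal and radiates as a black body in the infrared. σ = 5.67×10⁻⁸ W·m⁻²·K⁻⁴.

d ≈ 6.44×10⁹ m

For an isothermal black-emitting sphere, (1−a)S·πr² = σ·4πr²·T⁴ ⇒ S = 4σT⁴/(1−a).
S = 4·5.67×10⁻⁸·(330)⁴/1.00 = 2690 W/m².
Flux falls as S = L/(4πd²), so d = √(L/(4πS)) = √(1.40×10²⁴/(4π·2690)).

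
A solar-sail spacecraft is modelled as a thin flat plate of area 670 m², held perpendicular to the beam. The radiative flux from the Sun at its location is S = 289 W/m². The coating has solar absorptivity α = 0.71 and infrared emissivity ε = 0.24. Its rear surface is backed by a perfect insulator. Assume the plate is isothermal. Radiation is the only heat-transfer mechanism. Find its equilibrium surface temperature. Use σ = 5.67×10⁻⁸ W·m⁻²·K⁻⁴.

At equilibrium, absorbed power = emitted power.
Absorbing cross-section = A = 670.0 m²; emitting surface = A = 670.0 m² (ratio 1).
αS·A_cross = εσ·A_surf·T⁴  ⇒  T⁴ = αS/(ε·1σ).
T⁴ = 0.710·289/(0.24·1·5.67×10⁻⁸) = 1.508×10¹⁰ K⁴.
T = (1.508×10¹⁰)^(1/4).

T ≈ 350 K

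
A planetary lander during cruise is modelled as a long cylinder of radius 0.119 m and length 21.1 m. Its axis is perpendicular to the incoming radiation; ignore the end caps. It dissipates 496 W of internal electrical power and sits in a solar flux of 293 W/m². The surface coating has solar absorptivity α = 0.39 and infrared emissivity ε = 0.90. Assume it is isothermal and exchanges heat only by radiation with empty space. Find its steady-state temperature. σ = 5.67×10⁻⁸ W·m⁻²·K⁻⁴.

T ≈ 191 K

At steady state, absorbed solar power + internal power = radiated power.
Absorbed: α·S·A_cross = 0.39·293·5.022 = 573.8 W (cross-section 2rL).
Total input = 573.8 + 496 = 1070 W.
Radiated: εσ·A_surf·T⁴ with A_surf = 2πrL = 15.78 m².
T⁴ = 1070/(0.90·5.67×10⁻⁸·15.78) = 1.329×10⁹ K⁴.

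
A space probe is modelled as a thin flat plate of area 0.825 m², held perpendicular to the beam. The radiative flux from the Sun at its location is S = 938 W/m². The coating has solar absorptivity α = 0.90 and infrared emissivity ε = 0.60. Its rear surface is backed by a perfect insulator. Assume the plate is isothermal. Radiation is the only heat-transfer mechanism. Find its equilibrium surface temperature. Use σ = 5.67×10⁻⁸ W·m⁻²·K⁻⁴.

At equilibrium, absorbed power = emitted power.
Absorbing cross-section = A = 0.8250 m²; emitting surface = A = 0.8250 m² (ratio 1).
αS·A_cross = εσ·A_surf·T⁴  ⇒  T⁴ = αS/(ε·1σ).
T⁴ = 0.900·938/(0.60·1·5.67×10⁻⁸) = 2.481×10¹⁰ K⁴.
T = (2.481×10¹⁰)^(1/4).

T ≈ 397 K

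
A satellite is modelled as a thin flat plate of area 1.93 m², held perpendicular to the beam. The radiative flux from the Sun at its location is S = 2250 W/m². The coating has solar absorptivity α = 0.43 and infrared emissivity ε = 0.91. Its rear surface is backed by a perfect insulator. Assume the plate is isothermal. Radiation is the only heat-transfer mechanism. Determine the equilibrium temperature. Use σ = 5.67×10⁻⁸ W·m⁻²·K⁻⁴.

T ≈ 370 K

At equilibrium, absorbed power = emitted power.
Absorbing cross-section = A = 1.930 m²; emitting surface = A = 1.930 m² (ratio 1).
αS·A_cross = εσ·A_surf·T⁴  ⇒  T⁴ = αS/(ε·1σ).
T⁴ = 0.430·2250/(0.91·1·5.67×10⁻⁸) = 1.875×10¹⁰ K⁴.
T = (1.875×10¹⁰)^(1/4).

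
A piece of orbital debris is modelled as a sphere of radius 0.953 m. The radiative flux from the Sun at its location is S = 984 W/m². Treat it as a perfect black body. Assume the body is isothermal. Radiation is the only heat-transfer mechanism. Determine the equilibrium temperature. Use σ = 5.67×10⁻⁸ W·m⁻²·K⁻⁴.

T ≈ 257 K

At equilibrium, absorbed power = emitted power.
Absorbing cross-section = πr² = 2.853 m²; emitting surface = 4πr² = 11.41 m² (ratio 4).
S·A_cross = εσ·A_surf·T⁴  ⇒  T⁴ = S/(4σ).
T⁴ = 1.00·984/(4·5.67×10⁻⁸) = 4.339×10⁹ K⁴.
T = (4.339×10⁹)^(1/4).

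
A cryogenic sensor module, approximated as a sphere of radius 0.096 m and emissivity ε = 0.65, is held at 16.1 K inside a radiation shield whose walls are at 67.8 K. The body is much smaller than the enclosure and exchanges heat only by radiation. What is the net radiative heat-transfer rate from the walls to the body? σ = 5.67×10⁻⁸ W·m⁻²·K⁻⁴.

For a small grey body in a large enclosure: P_net = εσA(T_body⁴ − T_wall⁴).
A = 4πr² = 0.1158 m²; T_body⁴ − T_wall⁴ = 67190 − 2.113×10⁷ = -2.106×10⁷ K⁴.
|P_net| = 0.65·5.67×10⁻⁸·0.1158·2.106×10⁷.

P_net ≈ 0.0899 W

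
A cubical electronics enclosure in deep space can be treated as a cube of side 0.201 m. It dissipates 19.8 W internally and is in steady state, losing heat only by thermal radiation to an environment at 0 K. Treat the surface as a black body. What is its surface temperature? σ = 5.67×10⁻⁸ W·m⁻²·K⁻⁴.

Steady state: internal power = radiated power, P = εσA T⁴.
Radiating area A = 6L² = 0.2424 m².
T⁴ = P/(εσA) = 19.8/(1.0·5.67×10⁻⁸·0.2424) = 1.441×10⁹ K⁴.
T = (1.441×10⁹)^(1/4).

T ≈ 195 K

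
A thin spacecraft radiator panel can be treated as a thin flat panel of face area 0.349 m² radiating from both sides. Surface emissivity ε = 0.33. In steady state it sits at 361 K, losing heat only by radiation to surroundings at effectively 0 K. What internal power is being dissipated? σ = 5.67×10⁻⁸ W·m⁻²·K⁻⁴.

Steady state: P = εσA T⁴.
A = 2·0.349 = 0.6980 m²; T⁴ = (361)⁴ = 1.698×10¹⁰ K⁴.
P = 0.33 × 5.67×10⁻⁸ × 0.6980 × 1.698×10¹⁰.

P ≈ 222 W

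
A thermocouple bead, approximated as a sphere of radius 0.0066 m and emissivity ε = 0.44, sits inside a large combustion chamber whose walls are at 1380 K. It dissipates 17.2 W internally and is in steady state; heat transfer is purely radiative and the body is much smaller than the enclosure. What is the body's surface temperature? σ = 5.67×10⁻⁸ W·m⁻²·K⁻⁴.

T ≈ 1490 K

For a small grey body in a large enclosure, net radiated power = εσA(T⁴ − T_w⁴).
Steady state: P = εσA(T⁴ − T_w⁴) with A = 4πr² = 5.474×10⁻⁴ m².
T⁴ = P/(εσA) + T_w⁴ = 17.2/(0.44·5.67×10⁻⁸·5.474×10⁻⁴) + (1380)⁴
    = 1.259×10¹² + 3.627×10¹² = 4.886×10¹² K⁴.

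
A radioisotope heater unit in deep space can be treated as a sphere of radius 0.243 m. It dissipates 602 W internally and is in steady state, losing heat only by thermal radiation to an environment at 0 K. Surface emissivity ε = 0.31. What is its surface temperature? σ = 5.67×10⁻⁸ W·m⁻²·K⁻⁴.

Steady state: internal power = radiated power, P = εσA T⁴.
Radiating area A = 4πr² = 0.7420 m².
T⁴ = P/(εσA) = 602/(0.31·5.67×10⁻⁸·0.7420) = 4.616×10¹⁰ K⁴.
T = (4.616×10¹⁰)^(1/4).

T ≈ 464 K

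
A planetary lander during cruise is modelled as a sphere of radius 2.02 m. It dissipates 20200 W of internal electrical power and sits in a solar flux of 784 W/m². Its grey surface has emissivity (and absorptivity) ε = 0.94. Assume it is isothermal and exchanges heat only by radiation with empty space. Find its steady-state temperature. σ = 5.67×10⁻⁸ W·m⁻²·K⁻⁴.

At steady state, absorbed solar power + internal power = radiated power.
Absorbed: α·S·A_cross = 0.94·784·12.82 = 9447 W (cross-section πr²).
Total input = 9447 + 20200 = 29650 W.
Radiated: εσ·A_surf·T⁴ with A_surf = 4πr² = 51.28 m².
T⁴ = 29650/(0.94·5.67×10⁻⁸·51.28) = 1.085×10¹⁰ K⁴.

T ≈ 323 K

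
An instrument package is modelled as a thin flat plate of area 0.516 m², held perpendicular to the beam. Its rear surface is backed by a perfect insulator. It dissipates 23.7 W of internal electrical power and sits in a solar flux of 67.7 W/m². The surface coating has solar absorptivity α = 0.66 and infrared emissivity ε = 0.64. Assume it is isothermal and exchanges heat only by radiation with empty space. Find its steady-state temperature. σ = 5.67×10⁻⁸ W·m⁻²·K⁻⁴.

At steady state, absorbed solar power + internal power = radiated power.
Absorbed: α·S·A_cross = 0.66·67.7·0.5160 = 23.06 W (cross-section A).
Total input = 23.06 + 23.7 = 46.76 W.
Radiated: εσ·A_surf·T⁴ with A_surf = A = 0.5160 m².
T⁴ = 46.76/(0.64·5.67×10⁻⁸·0.5160) = 2.497×10⁹ K⁴.

T ≈ 224 K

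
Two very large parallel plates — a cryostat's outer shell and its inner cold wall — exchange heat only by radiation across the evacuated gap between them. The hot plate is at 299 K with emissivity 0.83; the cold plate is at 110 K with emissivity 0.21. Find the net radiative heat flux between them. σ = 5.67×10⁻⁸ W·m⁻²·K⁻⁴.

For two infinite grey parallel plates, q = σ(T₁⁴ − T₂⁴)/(1/ε₁ + 1/ε₂ − 1).
T₁⁴ − T₂⁴ = 7.993×10⁹ − 1.464×10⁸ = 7.846×10⁹ K⁴.
1/ε₁ + 1/ε₂ − 1 = 1.205 + 4.762 − 1 = 4.967.
q = 5.67×10⁻⁸ × 7.846×10⁹ / 4.967.

q ≈ 89.6 W/m²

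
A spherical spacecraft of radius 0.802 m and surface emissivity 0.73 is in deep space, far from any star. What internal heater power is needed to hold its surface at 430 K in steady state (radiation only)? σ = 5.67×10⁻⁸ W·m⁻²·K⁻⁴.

P = εσ·4πr²·T⁴.
4πr² = 8.083 m²; T⁴ = 3.419×10¹⁰ K⁴.
P = 0.73·5.67×10⁻⁸·8.083·3.419×10¹⁰.

P ≈ 11400 W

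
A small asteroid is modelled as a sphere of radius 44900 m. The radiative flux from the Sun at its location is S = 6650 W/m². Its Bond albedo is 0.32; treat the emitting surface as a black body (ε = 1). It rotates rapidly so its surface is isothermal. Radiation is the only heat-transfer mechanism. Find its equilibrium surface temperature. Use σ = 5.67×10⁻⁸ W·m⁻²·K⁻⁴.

T ≈ 376 K

At equilibrium, absorbed power = emitted power.
Absorbing cross-section = πr² = 6.333×10⁹ m²; emitting surface = 4πr² = 2.533×10¹⁰ m² (ratio 4).
(1−a)S·A_cross = εσ·A_surf·T⁴  ⇒  T⁴ = (1−a)S/(4σ).
T⁴ = 0.680·6650/(4·5.67×10⁻⁸) = 1.994×10¹⁰ K⁴.
T = (1.994×10¹⁰)^(1/4).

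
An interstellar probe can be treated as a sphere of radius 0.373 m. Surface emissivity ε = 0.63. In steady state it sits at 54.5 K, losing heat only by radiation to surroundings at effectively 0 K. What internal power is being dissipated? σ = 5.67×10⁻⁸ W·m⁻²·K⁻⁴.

P ≈ 0.551 W

Steady state: P = εσA T⁴.
A = 4πr² = 1.748 m²; T⁴ = (54.5)⁴ = 8.822×10⁶ K⁴.
P = 0.63 × 5.67×10⁻⁸ × 1.748 × 8.822×10⁶.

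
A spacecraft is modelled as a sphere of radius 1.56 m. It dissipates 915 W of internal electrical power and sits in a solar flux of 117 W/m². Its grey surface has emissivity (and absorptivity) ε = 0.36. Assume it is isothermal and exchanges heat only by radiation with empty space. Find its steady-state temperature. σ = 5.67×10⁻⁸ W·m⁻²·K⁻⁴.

At steady state, absorbed solar power + internal power = radiated power.
Absorbed: α·S·A_cross = 0.36·117·7.645 = 322.0 W (cross-section πr²).
Total input = 322.0 + 915 = 1237 W.
Radiated: εσ·A_surf·T⁴ with A_surf = 4πr² = 30.58 m².
T⁴ = 1237/(0.36·5.67×10⁻⁸·30.58) = 1.982×10⁹ K⁴.

T ≈ 211 K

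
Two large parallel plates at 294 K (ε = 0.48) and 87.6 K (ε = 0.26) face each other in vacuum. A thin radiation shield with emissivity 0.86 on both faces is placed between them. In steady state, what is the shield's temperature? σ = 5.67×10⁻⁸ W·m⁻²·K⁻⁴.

In steady state the net flux on the hot side equals that on the cold side.
σ(T₁⁴−T_s⁴)/D₁ = σ(T_s⁴−T₂⁴)/D₂, with D₁ = 1/ε₁+1/ε_s−1 = 2.246, D₂ = 1/ε_s+1/ε₂−1 = 4.009.
Solve for T_s⁴: T_s⁴ = (D₂·T₁⁴ + D₁·T₂⁴)/(D₁+D₂) = 4.810×10⁹ K⁴.

T_s ≈ 263 K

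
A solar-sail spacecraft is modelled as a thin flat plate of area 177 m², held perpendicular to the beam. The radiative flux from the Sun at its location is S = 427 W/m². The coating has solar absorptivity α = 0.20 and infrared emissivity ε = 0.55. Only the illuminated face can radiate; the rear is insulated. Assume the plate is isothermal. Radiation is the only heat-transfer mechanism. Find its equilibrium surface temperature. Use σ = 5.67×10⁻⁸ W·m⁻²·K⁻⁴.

At equilibrium, absorbed power = emitted power.
Absorbing cross-section = A = 177.0 m²; emitting surface = A = 177.0 m² (ratio 1).
αS·A_cross = εσ·A_surf·T⁴  ⇒  T⁴ = αS/(ε·1σ).
T⁴ = 0.200·427/(0.55·1·5.67×10⁻⁸) = 2.738×10⁹ K⁴.
T = (2.738×10⁹)^(1/4).

T ≈ 229 K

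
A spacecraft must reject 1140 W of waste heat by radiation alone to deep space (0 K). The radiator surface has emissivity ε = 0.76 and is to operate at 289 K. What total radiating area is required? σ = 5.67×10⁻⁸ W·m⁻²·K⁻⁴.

P = εσA T⁴ ⇒ A = P/(εσT⁴).
T⁴ = 6.976×10⁹ K⁴.
A = 1140/(0.76 × 5.67×10⁻⁸ × 6.976×10⁹).

A ≈ 3.79 m²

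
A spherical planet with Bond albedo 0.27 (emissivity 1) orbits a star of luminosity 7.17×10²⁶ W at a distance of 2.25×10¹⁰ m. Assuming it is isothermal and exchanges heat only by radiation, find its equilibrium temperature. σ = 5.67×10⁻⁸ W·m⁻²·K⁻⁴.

First find the stellar flux at distance d: S = L/(4πd²) = 7.17×10²⁶/(4π·(2.25×10¹⁰)²) = 1.127×10⁵ W/m².
For an isothermal sphere, absorbed (1−a)S·πr² = emitted σ·4πr²·T⁴, so T⁴ = (1−a)S/(4σ).
T⁴ = 0.730·1.127×10⁵/(4·5.67×10⁻⁸) = 3.628×10¹¹ K⁴.

T ≈ 776 K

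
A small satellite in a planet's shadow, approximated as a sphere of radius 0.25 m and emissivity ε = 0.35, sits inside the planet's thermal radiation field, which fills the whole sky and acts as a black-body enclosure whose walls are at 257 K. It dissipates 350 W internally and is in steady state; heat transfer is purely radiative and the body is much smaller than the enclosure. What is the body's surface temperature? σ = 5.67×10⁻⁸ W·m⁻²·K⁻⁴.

For a small grey body in a large enclosure, net radiated power = εσA(T⁴ − T_w⁴).
Steady state: P = εσA(T⁴ − T_w⁴) with A = 4πr² = 0.7854 m².
T⁴ = P/(εσA) + T_w⁴ = 350/(0.35·5.67×10⁻⁸·0.7854) + (257)⁴
    = 2.246×10¹⁰ + 4.362×10⁹ = 2.682×10¹⁰ K⁴.

T ≈ 405 K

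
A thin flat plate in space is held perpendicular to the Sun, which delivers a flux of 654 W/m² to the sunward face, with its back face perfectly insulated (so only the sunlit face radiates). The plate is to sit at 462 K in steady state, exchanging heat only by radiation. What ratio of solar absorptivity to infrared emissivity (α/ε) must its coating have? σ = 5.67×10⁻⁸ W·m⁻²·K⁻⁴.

Balance: αS·A = εσ·1A·T⁴ ⇒ α/ε = σT⁴/S.
α/ε = 5.67×10⁻⁸·(462)⁴/654 = 5.67×10⁻⁸·4.556×10¹⁰/654.

α/ε ≈ 3.95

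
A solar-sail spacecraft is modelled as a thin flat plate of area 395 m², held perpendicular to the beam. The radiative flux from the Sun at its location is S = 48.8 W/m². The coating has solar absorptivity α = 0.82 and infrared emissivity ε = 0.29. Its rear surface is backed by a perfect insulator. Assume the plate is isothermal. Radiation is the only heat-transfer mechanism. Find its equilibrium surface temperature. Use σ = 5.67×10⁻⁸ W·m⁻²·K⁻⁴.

T ≈ 222 K

At equilibrium, absorbed power = emitted power.
Absorbing cross-section = A = 395.0 m²; emitting surface = A = 395.0 m² (ratio 1).
αS·A_cross = εσ·A_surf·T⁴  ⇒  T⁴ = αS/(ε·1σ).
T⁴ = 0.820·48.8/(0.29·1·5.67×10⁻⁸) = 2.434×10⁹ K⁴.
T = (2.434×10⁹)^(1/4).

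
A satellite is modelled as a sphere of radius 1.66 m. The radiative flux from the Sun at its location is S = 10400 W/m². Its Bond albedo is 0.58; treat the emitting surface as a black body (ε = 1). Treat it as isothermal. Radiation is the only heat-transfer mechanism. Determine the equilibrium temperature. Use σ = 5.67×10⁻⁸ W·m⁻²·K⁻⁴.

T ≈ 373 K

At equilibrium, absorbed power = emitted power.
Absorbing cross-section = πr² = 8.657 m²; emitting surface = 4πr² = 34.63 m² (ratio 4).
(1−a)S·A_cross = εσ·A_surf·T⁴  ⇒  T⁴ = (1−a)S/(4σ).
T⁴ = 0.420·10400/(4·5.67×10⁻⁸) = 1.926×10¹⁰ K⁴.
T = (1.926×10¹⁰)^(1/4).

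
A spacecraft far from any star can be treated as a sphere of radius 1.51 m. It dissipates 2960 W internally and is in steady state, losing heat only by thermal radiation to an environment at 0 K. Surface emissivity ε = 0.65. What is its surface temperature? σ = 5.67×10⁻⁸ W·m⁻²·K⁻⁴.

Steady state: internal power = radiated power, P = εσA T⁴.
Radiating area A = 4πr² = 28.65 m².
T⁴ = P/(εσA) = 2960/(0.65·5.67×10⁻⁸·28.65) = 2.803×10⁹ K⁴.
T = (2.803×10⁹)^(1/4).

T ≈ 230 K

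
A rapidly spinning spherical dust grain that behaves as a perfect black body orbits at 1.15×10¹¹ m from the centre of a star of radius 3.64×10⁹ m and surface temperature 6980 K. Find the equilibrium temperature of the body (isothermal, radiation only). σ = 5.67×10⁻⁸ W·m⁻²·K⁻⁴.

T ≈ 878 K

The star's surface emits σT_*⁴; at distance d the flux is S = σT_*⁴(R_*/d)².
S = 5.67×10⁻⁸·(6980)⁴·(3.64×10⁹/1.15×10¹¹)² = 1.348×10⁵ W/m².
For an isothermal sphere T⁴ = (1−a)S/(4σ) = 5.945×10¹¹ K⁴.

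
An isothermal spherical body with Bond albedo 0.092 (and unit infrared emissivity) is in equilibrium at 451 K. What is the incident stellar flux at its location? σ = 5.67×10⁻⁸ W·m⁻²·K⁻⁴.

S ≈ 10300 W/m²

(1−a)S·πr² = σ·4πr²·T⁴ ⇒ S = 4σT⁴/(1−a).
S = 4·5.67×10⁻⁸·4.137×10¹⁰/0.908.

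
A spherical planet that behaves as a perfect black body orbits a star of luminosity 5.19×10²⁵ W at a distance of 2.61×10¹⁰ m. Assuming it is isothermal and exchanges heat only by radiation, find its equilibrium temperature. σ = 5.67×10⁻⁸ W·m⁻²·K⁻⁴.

T ≈ 404 K

First find the stellar flux at distance d: S = L/(4πd²) = 5.19×10²⁵/(4π·(2.61×10¹⁰)²) = 6063 W/m².
For an isothermal sphere, absorbed (1−a)S·πr² = emitted σ·4πr²·T⁴, so T⁴ = (1−a)S/(4σ).
T⁴ = 1.00·6063/(4·5.67×10⁻⁸) = 2.673×10¹⁰ K⁴.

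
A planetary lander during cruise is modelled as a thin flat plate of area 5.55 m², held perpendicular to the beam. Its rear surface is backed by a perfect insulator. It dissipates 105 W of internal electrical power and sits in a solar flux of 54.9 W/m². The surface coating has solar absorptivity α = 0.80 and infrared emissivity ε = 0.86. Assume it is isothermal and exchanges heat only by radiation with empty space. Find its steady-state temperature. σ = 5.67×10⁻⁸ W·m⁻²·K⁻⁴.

T ≈ 189 K

At steady state, absorbed solar power + internal power = radiated power.
Absorbed: α·S·A_cross = 0.80·54.9·5.550 = 243.8 W (cross-section A).
Total input = 243.8 + 105 = 348.8 W.
Radiated: εσ·A_surf·T⁴ with A_surf = A = 5.550 m².
T⁴ = 348.8/(0.86·5.67×10⁻⁸·5.550) = 1.289×10⁹ K⁴.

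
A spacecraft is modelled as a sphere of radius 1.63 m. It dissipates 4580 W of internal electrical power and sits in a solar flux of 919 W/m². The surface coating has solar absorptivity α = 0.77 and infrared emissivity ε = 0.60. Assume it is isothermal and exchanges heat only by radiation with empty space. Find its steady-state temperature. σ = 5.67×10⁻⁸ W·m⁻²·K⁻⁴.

T ≈ 310 K

At steady state, absorbed solar power + internal power = radiated power.
Absorbed: α·S·A_cross = 0.77·919·8.347 = 5907 W (cross-section πr²).
Total input = 5907 + 4580 = 10490 W.
Radiated: εσ·A_surf·T⁴ with A_surf = 4πr² = 33.39 m².
T⁴ = 10490/(0.60·5.67×10⁻⁸·33.39) = 9.232×10⁹ K⁴.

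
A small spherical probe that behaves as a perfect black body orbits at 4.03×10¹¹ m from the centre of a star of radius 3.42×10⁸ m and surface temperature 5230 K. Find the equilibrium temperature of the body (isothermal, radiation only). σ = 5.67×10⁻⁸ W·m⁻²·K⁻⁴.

The star's surface emits σT_*⁴; at distance d the flux is S = σT_*⁴(R_*/d)².
S = 5.67×10⁻⁸·(5230)⁴·(3.42×10⁸/4.03×10¹¹)² = 30.55 W/m².
For an isothermal sphere T⁴ = (1−a)S/(4σ) = 1.347×10⁸ K⁴.

T ≈ 108 K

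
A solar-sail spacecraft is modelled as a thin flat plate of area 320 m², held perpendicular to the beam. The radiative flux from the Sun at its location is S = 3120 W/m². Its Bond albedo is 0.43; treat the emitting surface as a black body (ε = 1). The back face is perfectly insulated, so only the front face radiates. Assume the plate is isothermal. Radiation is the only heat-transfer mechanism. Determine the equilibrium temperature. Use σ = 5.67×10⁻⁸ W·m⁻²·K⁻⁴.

At equilibrium, absorbed power = emitted power.
Absorbing cross-section = A = 320.0 m²; emitting surface = A = 320.0 m² (ratio 1).
(1−a)S·A_cross = εσ·A_surf·T⁴  ⇒  T⁴ = (1−a)S/(1σ).
T⁴ = 0.570·3120/(1·5.67×10⁻⁸) = 3.137×10¹⁰ K⁴.
T = (3.137×10¹⁰)^(1/4).

T ≈ 421 K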